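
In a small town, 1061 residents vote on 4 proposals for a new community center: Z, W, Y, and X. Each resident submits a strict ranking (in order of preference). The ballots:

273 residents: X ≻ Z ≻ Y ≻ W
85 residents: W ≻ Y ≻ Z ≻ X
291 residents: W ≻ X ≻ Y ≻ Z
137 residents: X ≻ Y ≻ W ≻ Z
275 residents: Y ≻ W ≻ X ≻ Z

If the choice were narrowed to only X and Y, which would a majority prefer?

Voters preferring X to Y: 701; preferring Y to X: 360.
X wins the head-to-head.

X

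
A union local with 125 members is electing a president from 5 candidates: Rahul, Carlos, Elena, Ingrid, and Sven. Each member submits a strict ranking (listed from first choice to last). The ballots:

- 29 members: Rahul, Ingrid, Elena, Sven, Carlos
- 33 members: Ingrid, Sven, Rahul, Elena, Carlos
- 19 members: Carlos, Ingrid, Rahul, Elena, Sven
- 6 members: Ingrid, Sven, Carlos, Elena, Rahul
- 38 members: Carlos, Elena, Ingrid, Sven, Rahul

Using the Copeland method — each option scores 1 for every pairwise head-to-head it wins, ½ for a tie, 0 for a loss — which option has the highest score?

Rahul: beats Elena; loses to Carlos, Ingrid, and Sven → score 1.
Carlos: beats Rahul and Elena; loses to Ingrid and Sven → score 2.
Elena: beats Sven; loses to Rahul, Carlos, and Ingrid → score 1.
Ingrid: beats Rahul, Carlos, Elena, and Sven → score 4.
Sven: beats Rahul and Carlos; loses to Elena and Ingrid → score 2.
Ingrid has the best pairwise record.

Ingrid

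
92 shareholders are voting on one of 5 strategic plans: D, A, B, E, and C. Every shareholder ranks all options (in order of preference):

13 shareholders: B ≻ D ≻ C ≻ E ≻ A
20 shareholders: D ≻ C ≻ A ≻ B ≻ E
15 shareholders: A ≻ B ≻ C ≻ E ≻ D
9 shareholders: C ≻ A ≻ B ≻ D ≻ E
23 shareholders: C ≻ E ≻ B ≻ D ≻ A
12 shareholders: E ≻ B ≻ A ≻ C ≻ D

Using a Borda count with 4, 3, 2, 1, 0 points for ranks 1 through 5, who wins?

D: 13·3 + 20·4 + 15·0 + 9·1 + 23·1 + 12·0 = 151
A: 13·0 + 20·2 + 15·4 + 9·3 + 23·0 + 12·2 = 151
B: 13·4 + 20·1 + 15·3 + 9·2 + 23·2 + 12·3 = 217
E: 13·1 + 20·0 + 15·1 + 9·0 + 23·3 + 12·4 = 145
C: 13·2 + 20·3 + 15·2 + 9·4 + 23·4 + 12·1 = 256
C has the highest Borda score (256).

C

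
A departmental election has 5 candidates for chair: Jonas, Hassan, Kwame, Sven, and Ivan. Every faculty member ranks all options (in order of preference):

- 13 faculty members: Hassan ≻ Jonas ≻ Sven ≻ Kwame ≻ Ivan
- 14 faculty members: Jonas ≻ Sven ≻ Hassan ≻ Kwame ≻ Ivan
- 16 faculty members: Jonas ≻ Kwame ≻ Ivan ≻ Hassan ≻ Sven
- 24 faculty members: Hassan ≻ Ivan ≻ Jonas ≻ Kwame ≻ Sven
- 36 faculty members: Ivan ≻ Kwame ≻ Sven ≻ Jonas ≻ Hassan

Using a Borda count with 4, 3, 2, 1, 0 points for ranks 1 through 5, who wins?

Ivan

Jonas: 13·3 + 14·4 + 16·4 + 24·2 + 36·1 = 243
Hassan: 13·4 + 14·2 + 16·1 + 24·4 + 36·0 = 192
Kwame: 13·1 + 14·1 + 16·3 + 24·1 + 36·3 = 207
Sven: 13·2 + 14·3 + 16·0 + 24·0 + 36·2 = 140
Ivan: 13·0 + 14·0 + 16·2 + 24·3 + 36·4 = 248
Ivan has the highest Borda score (248).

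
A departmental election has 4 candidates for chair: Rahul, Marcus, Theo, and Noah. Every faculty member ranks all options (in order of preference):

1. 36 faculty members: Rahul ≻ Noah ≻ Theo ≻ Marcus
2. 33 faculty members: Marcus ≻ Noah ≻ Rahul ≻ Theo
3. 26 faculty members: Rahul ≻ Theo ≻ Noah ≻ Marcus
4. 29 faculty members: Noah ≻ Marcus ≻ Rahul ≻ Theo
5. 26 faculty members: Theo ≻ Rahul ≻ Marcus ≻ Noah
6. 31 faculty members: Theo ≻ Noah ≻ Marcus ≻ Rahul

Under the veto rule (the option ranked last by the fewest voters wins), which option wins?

Last-place votes: Rahul 31, Marcus 62, Theo 62, Noah 26.
Noah is ranked last by the fewest voters, so Noah wins.

Noah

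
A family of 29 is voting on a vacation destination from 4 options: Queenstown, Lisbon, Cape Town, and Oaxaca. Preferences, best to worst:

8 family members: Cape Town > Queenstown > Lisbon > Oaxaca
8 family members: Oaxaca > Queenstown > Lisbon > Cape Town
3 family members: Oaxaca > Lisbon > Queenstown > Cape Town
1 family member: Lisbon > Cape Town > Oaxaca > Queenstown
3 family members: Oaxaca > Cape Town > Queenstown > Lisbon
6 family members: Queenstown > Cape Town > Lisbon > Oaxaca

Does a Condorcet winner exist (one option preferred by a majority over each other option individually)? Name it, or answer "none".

Checking pairwise contests:
Oaxaca beats Queenstown 15–14.
Queenstown beats Lisbon 25–4.
Queenstown beats Cape Town 17–12.
Lisbon beats Oaxaca 15–14.
Every option loses at least one head-to-head, so there is no Condorcet winner.

none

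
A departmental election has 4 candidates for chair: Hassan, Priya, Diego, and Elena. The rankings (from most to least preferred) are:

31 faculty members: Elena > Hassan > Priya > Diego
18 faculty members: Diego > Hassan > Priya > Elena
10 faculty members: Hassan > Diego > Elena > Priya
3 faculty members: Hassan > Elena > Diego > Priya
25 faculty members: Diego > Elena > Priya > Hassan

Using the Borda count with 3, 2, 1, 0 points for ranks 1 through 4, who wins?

Elena

Hassan: 31·2 + 18·2 + 10·3 + 3·3 + 25·0 = 137
Priya: 31·1 + 18·1 + 10·0 + 3·0 + 25·1 = 74
Diego: 31·0 + 18·3 + 10·2 + 3·1 + 25·3 = 152
Elena: 31·3 + 18·0 + 10·1 + 3·2 + 25·2 = 159
Elena has the highest Borda score (159).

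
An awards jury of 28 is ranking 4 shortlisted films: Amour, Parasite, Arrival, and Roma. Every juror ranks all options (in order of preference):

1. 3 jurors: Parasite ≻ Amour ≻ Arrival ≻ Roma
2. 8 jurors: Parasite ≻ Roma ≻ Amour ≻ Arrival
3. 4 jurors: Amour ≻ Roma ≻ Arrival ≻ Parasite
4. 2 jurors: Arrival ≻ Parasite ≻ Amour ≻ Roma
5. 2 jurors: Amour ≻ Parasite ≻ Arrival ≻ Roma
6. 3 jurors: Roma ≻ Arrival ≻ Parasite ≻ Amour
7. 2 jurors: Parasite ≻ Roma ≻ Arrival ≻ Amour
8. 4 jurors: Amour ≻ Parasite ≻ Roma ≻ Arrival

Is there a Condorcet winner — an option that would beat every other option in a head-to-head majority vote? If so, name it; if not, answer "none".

Parasite vs Amour: 18–10 for Parasite.
Parasite vs Arrival: 19–9 for Parasite.
Parasite vs Roma: 21–7 for Parasite.
Parasite beats every other option head-to-head.

Parasite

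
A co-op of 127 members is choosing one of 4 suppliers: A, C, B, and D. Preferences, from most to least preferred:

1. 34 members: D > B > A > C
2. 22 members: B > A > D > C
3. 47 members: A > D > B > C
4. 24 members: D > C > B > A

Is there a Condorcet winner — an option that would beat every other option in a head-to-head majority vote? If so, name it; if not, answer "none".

none

Checking pairwise contests:
B beats A 80–47.
A beats C 103–24.
D beats B 105–22.
A beats D 69–58.
Every option loses at least one head-to-head, so there is no Condorcet winner.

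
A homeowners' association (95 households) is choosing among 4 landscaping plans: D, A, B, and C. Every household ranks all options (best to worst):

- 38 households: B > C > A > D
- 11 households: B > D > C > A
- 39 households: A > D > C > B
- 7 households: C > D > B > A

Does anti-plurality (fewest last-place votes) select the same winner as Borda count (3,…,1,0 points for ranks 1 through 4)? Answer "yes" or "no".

Anti-plurality — last-place votes: D 38, A 18, B 39, C 0. Winner: C.
Borda — scores: D 114, A 155, B 154, C 147. Winner: A.
The two methods disagree.

no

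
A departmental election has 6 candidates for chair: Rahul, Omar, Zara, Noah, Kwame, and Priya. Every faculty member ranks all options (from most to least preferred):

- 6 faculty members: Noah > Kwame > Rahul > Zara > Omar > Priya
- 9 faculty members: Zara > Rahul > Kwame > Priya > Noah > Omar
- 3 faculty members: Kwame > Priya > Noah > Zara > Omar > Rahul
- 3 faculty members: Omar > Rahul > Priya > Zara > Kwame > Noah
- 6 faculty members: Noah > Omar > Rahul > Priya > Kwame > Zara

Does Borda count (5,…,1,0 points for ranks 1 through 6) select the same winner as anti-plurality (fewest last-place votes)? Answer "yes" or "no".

Borda — scores: Rahul 84, Omar 48, Zara 69, Noah 78, Kwame 75, Priya 51. Winner: Rahul.
Anti-plurality — last-place votes: Rahul 3, Omar 9, Zara 6, Noah 3, Kwame 0, Priya 6. Winner: Kwame.
The two methods disagree.

no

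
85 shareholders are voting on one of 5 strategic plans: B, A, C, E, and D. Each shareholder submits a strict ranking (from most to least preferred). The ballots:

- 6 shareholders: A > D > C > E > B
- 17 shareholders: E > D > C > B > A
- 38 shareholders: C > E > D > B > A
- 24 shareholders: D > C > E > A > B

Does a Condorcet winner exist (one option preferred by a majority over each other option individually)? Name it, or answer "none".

Checking pairwise contests:
C beats B 85–0.
B beats A 55–30.
D beats C 47–38.
C beats E 68–17.
E beats D 55–30.
Every option loses at least one head-to-head, so there is no Condorcet winner.

none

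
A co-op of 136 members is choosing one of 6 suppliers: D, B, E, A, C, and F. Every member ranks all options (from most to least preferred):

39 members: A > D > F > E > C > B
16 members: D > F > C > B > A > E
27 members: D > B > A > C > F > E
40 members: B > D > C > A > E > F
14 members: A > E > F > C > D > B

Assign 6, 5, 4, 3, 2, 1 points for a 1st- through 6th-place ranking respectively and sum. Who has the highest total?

D: 39·5 + 16·6 + 27·6 + 40·5 + 14·2 = 681
B: 39·1 + 16·3 + 27·5 + 40·6 + 14·1 = 476
E: 39·3 + 16·1 + 27·1 + 40·2 + 14·5 = 310
A: 39·6 + 16·2 + 27·4 + 40·3 + 14·6 = 578
C: 39·2 + 16·4 + 27·3 + 40·4 + 14·3 = 425
F: 39·4 + 16·5 + 27·2 + 40·1 + 14·4 = 386
D has the highest Borda score (681).

D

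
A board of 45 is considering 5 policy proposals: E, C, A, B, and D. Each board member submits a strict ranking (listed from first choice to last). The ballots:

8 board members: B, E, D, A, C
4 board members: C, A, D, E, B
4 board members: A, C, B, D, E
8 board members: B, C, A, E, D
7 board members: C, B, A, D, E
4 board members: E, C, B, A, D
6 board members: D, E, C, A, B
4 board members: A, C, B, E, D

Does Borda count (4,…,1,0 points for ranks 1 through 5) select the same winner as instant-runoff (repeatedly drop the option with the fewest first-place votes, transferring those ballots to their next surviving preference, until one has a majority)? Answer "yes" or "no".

Borda — scores: E 74, C 116, A 92, B 109, D 59. Winner: C.
Instant-runoff — R1 E 4, C 11, A 8, B 16, D 6 (E out); R2 C 15, A 8, B 16, D 6 (D out); R3 C 21, A 8, B 16 (A out); R4 C 29, B 16 (C winner). Winner: C.
The two methods agree.

yes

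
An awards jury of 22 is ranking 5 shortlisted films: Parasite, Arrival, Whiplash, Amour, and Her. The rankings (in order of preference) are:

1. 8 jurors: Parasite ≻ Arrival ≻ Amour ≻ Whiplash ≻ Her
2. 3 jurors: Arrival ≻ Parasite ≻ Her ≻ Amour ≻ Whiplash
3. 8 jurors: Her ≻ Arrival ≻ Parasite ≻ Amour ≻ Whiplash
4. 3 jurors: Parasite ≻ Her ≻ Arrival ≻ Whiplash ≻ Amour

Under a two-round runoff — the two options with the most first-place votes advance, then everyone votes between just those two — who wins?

Parasite

Round 1 first-place votes: Parasite 11, Arrival 3, Whiplash 0, Amour 0, Her 8.
Parasite and Her advance.
Runoff: Parasite is preferred to Her by 14 voters; Her by 8.
Parasite wins the runoff.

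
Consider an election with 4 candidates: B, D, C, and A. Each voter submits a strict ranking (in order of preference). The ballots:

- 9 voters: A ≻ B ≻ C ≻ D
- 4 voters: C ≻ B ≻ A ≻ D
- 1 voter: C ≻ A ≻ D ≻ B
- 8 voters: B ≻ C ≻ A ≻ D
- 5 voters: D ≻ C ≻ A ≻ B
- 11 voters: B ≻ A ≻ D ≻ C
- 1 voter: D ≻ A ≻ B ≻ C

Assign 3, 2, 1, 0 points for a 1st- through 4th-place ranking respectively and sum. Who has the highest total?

B

B: 9·2 + 4·2 + 1·0 + 8·3 + 5·0 + 11·3 + 1·1 = 84
D: 9·0 + 4·0 + 1·1 + 8·0 + 5·3 + 11·1 + 1·3 = 30
C: 9·1 + 4·3 + 1·3 + 8·2 + 5·2 + 11·0 + 1·0 = 50
A: 9·3 + 4·1 + 1·2 + 8·1 + 5·1 + 11·2 + 1·2 = 70
B has the highest Borda score (84).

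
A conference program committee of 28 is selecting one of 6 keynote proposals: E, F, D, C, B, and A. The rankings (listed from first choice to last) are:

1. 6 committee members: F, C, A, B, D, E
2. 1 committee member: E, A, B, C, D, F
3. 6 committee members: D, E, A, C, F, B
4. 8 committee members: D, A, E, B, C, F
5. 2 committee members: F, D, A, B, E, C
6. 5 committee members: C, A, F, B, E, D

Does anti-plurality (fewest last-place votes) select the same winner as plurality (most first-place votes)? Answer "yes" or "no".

no

Anti-plurality — last-place votes: E 6, F 9, D 5, C 2, B 6, A 0. Winner: A.
Plurality — first-place votes: E 1, F 8, D 14, C 5, B 0, A 0. Winner: D.
The two methods disagree.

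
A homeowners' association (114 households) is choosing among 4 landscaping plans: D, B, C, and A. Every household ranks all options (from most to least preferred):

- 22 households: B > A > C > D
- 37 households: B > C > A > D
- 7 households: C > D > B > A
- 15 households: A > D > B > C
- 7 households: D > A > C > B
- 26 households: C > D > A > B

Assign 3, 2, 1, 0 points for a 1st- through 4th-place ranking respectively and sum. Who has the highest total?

C

D: 22·0 + 37·0 + 7·2 + 15·2 + 7·3 + 26·2 = 117
B: 22·3 + 37·3 + 7·1 + 15·1 + 7·0 + 26·0 = 199
C: 22·1 + 37·2 + 7·3 + 15·0 + 7·1 + 26·3 = 202
A: 22·2 + 37·1 + 7·0 + 15·3 + 7·2 + 26·1 = 166
C has the highest Borda score (202).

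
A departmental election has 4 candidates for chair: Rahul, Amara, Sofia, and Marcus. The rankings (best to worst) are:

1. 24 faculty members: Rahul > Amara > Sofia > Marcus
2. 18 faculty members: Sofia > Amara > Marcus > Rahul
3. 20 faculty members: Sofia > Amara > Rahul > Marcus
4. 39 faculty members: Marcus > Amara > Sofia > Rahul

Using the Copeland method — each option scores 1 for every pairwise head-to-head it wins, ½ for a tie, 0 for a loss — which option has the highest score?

Amara

Rahul: loses to Amara, Sofia, and Marcus → score 0.
Amara: beats Rahul, Sofia, and Marcus → score 3.
Sofia: beats Rahul and Marcus; loses to Amara → score 2.
Marcus: beats Rahul; loses to Amara and Sofia → score 1.
Amara has the best pairwise record.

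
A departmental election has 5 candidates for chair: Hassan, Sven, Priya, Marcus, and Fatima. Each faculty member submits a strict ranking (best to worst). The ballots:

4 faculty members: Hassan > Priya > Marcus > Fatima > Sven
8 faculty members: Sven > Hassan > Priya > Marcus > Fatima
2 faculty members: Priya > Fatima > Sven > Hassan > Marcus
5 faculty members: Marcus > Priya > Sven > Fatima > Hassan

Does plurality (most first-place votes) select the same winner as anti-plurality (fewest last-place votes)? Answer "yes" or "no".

Plurality — first-place votes: Hassan 4, Sven 8, Priya 2, Marcus 5, Fatima 0. Winner: Sven.
Anti-plurality — last-place votes: Hassan 5, Sven 4, Priya 0, Marcus 2, Fatima 8. Winner: Priya.
The two methods disagree.

no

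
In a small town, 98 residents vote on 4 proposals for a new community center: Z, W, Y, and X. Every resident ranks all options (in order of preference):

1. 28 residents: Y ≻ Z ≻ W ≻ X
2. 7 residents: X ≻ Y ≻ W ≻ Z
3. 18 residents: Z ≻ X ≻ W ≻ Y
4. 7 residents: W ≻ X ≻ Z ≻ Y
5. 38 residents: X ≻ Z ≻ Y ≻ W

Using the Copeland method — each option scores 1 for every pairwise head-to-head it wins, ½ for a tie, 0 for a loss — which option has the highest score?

Z: beats W and Y; loses to X → score 2.
W: loses to Z, Y, and X → score 0.
Y: beats W; loses to Z and X → score 1.
X: beats Z, W, and Y → score 3.
X has the best pairwise record.

X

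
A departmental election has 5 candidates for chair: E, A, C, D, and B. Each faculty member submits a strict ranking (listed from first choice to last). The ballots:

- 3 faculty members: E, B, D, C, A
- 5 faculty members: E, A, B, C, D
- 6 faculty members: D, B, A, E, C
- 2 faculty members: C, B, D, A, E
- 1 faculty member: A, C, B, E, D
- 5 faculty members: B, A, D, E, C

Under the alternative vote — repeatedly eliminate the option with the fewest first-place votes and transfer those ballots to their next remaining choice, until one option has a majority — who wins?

B

Round 1: E 8, A 1, C 2, D 6, B 5. Eliminate A.
Round 2: E 8, C 3, D 6, B 5. Eliminate C.
Round 3: E 8, D 6, B 8. Eliminate D.
Round 4: E 8, B 14. B has a majority.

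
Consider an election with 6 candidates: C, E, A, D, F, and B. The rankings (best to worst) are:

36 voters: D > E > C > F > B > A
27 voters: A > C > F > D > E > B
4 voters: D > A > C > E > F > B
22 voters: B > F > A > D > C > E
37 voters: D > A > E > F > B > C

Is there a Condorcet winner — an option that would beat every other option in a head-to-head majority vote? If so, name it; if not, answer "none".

D vs C: 99–27 for D.
D vs E: 126–0 for D.
D vs A: 77–49 for D.
D vs F: 77–49 for D.
D vs B: 104–22 for D.
D beats every other option head-to-head.

D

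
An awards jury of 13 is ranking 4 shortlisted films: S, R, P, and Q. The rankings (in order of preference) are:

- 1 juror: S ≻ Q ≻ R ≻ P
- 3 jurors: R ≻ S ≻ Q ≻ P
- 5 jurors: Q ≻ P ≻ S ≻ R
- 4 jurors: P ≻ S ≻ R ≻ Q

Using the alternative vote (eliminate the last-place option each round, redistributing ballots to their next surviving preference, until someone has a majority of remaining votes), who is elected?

Q

Round 1: S 1, R 3, P 4, Q 5. Eliminate S.
Round 2: R 3, P 4, Q 6. Eliminate R.
Round 3: P 4, Q 9. Q has a majority.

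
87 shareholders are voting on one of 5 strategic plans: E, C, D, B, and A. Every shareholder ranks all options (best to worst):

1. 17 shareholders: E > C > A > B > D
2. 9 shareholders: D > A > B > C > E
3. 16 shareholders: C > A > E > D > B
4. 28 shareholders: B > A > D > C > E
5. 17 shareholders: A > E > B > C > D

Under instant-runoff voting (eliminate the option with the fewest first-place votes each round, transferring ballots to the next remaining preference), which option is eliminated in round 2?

C

Round 1: E 17, C 16, D 9, B 28, A 17. Eliminate D.
Round 2: E 17, C 16, B 28, A 26. Eliminate C.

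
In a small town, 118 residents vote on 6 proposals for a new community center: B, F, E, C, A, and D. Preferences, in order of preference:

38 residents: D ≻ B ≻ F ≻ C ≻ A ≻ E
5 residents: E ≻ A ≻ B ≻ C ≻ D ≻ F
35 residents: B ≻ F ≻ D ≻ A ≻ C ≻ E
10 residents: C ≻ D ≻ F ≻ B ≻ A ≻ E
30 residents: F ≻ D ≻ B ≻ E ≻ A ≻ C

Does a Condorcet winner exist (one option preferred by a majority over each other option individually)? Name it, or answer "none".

none

Checking pairwise contests:
D beats B 78–40.
B beats F 78–40.
B beats E 113–5.
B beats C 108–10.
B beats A 113–5.
F beats D 65–53.
Every option loses at least one head-to-head, so there is no Condorcet winner.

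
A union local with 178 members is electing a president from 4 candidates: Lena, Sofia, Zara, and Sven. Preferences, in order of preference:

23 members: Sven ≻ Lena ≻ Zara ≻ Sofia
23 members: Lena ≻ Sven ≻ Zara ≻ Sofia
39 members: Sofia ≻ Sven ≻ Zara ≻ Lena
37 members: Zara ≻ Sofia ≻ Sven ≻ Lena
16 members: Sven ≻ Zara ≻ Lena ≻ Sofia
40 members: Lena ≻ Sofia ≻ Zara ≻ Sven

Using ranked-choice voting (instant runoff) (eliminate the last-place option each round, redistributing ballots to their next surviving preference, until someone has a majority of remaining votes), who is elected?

Lena

Round 1: Lena 63, Sofia 39, Zara 37, Sven 39. Eliminate Zara.
Round 2: Lena 63, Sofia 76, Sven 39. Eliminate Sven.
Round 3: Lena 102, Sofia 76. Lena has a majority.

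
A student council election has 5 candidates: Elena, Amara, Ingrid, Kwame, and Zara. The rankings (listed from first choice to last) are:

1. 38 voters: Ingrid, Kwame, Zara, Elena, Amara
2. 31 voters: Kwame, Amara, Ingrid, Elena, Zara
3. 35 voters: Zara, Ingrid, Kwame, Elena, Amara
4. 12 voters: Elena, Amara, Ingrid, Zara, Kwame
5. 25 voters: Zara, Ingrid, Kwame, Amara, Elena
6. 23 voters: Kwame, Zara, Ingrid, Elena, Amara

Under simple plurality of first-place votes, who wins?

Zara

First-place votes: Elena 12, Amara 0, Ingrid 38, Kwame 54, Zara 60.
Zara has the most first-place votes.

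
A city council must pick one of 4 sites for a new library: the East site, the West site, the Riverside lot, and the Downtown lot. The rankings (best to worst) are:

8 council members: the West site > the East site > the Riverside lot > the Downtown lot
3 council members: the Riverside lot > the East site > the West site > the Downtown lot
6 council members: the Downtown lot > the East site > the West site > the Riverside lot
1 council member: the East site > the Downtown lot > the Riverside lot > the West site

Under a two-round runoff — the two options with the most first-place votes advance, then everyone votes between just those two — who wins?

Round 1 first-place votes: the East site 1, the West site 8, the Riverside lot 3, the Downtown lot 6.
the West site and the Downtown lot advance.
Runoff: the West site is preferred to the Downtown lot by 11 voters; the Downtown lot by 7.
the West site wins the runoff.

the West site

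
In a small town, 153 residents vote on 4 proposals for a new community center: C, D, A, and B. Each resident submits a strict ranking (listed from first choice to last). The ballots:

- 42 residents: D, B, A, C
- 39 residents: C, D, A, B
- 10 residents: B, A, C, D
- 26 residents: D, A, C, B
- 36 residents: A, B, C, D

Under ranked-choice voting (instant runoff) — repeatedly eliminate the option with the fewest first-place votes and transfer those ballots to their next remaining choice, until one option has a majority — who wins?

Round 1: C 39, D 68, A 36, B 10. Eliminate B.
Round 2: C 39, D 68, A 46. Eliminate C.
Round 3: D 107, A 46. D has a majority.

D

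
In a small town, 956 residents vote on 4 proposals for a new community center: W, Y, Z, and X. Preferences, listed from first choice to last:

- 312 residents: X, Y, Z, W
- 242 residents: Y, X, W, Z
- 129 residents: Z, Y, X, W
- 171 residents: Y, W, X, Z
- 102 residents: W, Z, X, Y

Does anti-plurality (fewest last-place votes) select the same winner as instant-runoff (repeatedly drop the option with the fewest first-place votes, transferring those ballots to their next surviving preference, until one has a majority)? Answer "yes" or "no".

no

Anti-plurality — last-place votes: W 441, Y 102, Z 413, X 0. Winner: X.
Instant-runoff — R1 W 102, Y 413, Z 129, X 312 (W out); R2 Y 413, Z 231, X 312 (Z out); R3 Y 542, X 414 (Y winner). Winner: Y.
The two methods disagree.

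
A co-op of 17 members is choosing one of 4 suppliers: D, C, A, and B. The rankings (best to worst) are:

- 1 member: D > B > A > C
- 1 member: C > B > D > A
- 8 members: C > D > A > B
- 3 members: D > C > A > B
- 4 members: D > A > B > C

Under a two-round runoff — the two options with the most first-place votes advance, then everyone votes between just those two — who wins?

C

Round 1 first-place votes: D 8, C 9, A 0, B 0.
C and D advance.
Runoff: C is preferred to D by 9 voters; D by 8.
C wins the runoff.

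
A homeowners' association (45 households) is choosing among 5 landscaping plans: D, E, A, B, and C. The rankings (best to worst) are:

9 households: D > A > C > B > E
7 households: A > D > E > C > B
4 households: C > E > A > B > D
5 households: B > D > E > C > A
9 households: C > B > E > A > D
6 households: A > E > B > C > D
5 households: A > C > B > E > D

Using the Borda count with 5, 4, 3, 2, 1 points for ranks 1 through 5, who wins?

A

D: 9·5 + 7·4 + 4·1 + 5·4 + 9·1 + 6·1 + 5·1 = 117
E: 9·1 + 7·3 + 4·4 + 5·3 + 9·3 + 6·4 + 5·2 = 122
A: 9·4 + 7·5 + 4·3 + 5·1 + 9·2 + 6·5 + 5·5 = 161
B: 9·2 + 7·1 + 4·2 + 5·5 + 9·4 + 6·3 + 5·3 = 127
C: 9·3 + 7·2 + 4·5 + 5·2 + 9·5 + 6·2 + 5·4 = 148
A has the highest Borda score (161).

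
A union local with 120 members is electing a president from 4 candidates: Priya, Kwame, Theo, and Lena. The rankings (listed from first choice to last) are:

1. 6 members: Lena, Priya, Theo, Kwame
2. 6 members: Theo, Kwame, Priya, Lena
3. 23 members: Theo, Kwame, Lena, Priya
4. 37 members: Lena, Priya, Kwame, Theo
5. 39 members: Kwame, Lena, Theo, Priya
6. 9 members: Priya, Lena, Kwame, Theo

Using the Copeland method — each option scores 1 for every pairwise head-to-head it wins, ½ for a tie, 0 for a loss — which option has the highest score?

Kwame

Priya: loses to Kwame, Theo, and Lena → score 0.
Kwame: beats Priya, Theo, and Lena → score 3.
Theo: beats Priya; loses to Kwame and Lena → score 1.
Lena: beats Priya and Theo; loses to Kwame → score 2.
Kwame has the best pairwise record.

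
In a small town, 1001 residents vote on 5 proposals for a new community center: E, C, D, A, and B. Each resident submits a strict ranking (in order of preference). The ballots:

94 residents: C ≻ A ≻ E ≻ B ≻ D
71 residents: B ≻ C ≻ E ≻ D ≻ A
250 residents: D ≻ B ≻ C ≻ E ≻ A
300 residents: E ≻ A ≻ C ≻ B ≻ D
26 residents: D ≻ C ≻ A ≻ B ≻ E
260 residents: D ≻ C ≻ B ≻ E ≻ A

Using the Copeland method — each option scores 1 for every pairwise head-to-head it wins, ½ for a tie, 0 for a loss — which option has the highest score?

D

E: beats A; loses to C, D, and B → score 1.
C: beats E, A, and B; loses to D → score 3.
D: beats E, C, A, and B → score 4.
A: loses to E, C, D, and B → score 0.
B: beats E and A; loses to C and D → score 2.
D has the best pairwise record.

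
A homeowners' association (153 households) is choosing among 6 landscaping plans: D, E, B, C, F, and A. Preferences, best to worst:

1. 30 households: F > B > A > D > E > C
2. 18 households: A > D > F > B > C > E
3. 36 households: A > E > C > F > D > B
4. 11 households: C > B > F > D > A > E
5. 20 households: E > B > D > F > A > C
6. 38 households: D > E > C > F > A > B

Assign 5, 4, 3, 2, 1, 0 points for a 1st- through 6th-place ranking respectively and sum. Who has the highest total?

D: 30·2 + 18·4 + 36·1 + 11·2 + 20·3 + 38·5 = 440
E: 30·1 + 18·0 + 36·4 + 11·0 + 20·5 + 38·4 = 426
B: 30·4 + 18·2 + 36·0 + 11·4 + 20·4 + 38·0 = 280
C: 30·0 + 18·1 + 36·3 + 11·5 + 20·0 + 38·3 = 295
F: 30·5 + 18·3 + 36·2 + 11·3 + 20·2 + 38·2 = 425
A: 30·3 + 18·5 + 36·5 + 11·1 + 20·1 + 38·1 = 429
D has the highest Borda score (440).

D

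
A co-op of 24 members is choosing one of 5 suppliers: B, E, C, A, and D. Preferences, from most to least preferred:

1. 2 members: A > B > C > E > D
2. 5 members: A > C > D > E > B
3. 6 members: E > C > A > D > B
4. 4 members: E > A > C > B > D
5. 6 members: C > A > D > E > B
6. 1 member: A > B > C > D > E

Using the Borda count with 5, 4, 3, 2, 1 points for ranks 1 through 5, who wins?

A

B: 2·4 + 5·1 + 6·1 + 4·2 + 6·1 + 1·4 = 37
E: 2·2 + 5·2 + 6·5 + 4·5 + 6·2 + 1·1 = 77
C: 2·3 + 5·4 + 6·4 + 4·3 + 6·5 + 1·3 = 95
A: 2·5 + 5·5 + 6·3 + 4·4 + 6·4 + 1·5 = 98
D: 2·1 + 5·3 + 6·2 + 4·1 + 6·3 + 1·2 = 53
A has the highest Borda score (98).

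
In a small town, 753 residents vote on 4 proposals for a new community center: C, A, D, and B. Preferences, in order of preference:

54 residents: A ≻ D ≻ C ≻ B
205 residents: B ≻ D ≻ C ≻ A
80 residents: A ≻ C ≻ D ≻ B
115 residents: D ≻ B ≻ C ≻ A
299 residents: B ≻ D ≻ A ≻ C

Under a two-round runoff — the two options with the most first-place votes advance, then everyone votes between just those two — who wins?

Round 1 first-place votes: C 0, A 134, D 115, B 504.
B and A advance.
Runoff: B is preferred to A by 619 voters; A by 134.
B wins the runoff.

B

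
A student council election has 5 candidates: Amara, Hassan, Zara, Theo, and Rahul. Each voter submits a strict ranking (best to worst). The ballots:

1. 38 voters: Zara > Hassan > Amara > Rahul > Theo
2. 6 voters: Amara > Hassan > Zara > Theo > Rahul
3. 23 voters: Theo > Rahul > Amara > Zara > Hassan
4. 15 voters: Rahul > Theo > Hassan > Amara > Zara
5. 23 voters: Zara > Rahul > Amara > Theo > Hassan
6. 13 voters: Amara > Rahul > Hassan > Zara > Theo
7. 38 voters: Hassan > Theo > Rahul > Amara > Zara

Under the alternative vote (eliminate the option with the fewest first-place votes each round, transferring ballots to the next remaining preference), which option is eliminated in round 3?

Theo

Round 1: Amara 19, Hassan 38, Zara 61, Theo 23, Rahul 15. Eliminate Rahul.
Round 2: Amara 19, Hassan 38, Zara 61, Theo 38. Eliminate Amara.
Round 3: Hassan 57, Zara 61, Theo 38. Eliminate Theo.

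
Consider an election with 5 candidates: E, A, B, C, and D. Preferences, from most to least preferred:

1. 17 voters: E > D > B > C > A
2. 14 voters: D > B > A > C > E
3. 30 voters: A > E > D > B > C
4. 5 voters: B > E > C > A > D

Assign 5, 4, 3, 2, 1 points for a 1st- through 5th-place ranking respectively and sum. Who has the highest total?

E

E: 17·5 + 14·1 + 30·4 + 5·4 = 239
A: 17·1 + 14·3 + 30·5 + 5·2 = 219
B: 17·3 + 14·4 + 30·2 + 5·5 = 192
C: 17·2 + 14·2 + 30·1 + 5·3 = 107
D: 17·4 + 14·5 + 30·3 + 5·1 = 233
E has the highest Borda score (239).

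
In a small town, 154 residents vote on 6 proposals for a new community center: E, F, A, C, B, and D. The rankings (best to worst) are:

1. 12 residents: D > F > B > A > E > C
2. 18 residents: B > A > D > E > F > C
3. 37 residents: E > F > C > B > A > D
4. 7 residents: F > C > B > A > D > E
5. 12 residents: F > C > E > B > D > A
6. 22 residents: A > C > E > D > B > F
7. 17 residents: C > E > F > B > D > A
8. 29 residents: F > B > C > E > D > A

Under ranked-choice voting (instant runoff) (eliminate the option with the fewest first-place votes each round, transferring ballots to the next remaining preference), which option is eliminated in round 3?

B

Round 1: E 37, F 48, A 22, C 17, B 18, D 12. Eliminate D.
Round 2: E 37, F 60, A 22, C 17, B 18. Eliminate C.
Round 3: E 54, F 60, A 22, B 18. Eliminate B.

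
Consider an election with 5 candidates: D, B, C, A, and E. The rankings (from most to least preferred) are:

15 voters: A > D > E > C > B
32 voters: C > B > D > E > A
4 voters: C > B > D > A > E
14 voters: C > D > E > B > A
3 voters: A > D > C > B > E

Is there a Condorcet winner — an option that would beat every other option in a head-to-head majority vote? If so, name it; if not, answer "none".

C

C vs D: 50–18 for C.
C vs B: 68–0 for C.
C vs A: 50–18 for C.
C vs E: 53–15 for C.
C beats every other option head-to-head.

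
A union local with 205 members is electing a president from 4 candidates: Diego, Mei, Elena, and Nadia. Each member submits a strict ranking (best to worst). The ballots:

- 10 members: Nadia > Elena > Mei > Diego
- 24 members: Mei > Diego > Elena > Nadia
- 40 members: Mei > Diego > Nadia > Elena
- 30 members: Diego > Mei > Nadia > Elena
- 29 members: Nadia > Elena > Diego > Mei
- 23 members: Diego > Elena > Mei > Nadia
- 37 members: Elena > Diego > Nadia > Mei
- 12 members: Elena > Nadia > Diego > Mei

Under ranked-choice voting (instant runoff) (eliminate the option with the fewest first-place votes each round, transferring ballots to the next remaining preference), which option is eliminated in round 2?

Round 1: Diego 53, Mei 64, Elena 49, Nadia 39. Eliminate Nadia.
Round 2: Diego 53, Mei 64, Elena 88. Eliminate Diego.

Diego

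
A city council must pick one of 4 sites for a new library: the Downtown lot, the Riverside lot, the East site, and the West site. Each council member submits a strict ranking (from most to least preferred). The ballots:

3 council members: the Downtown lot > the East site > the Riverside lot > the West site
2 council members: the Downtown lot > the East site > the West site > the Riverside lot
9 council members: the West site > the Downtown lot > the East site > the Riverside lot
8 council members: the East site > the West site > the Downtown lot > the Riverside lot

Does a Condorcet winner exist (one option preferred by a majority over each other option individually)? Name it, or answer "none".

none

Checking pairwise contests:
the West site beats the Downtown lot 17–5.
the Downtown lot beats the Riverside lot 22–0.
the Downtown lot beats the East site 14–8.
the East site beats the West site 13–9.
Every option loses at least one head-to-head, so there is no Condorcet winner.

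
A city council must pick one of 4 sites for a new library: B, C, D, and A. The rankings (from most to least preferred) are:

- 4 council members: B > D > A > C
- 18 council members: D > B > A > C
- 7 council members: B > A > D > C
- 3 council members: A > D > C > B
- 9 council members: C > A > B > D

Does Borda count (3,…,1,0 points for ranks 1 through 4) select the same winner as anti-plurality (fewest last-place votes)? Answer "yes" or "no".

no

Borda — scores: B 78, C 30, D 75, A 63. Winner: B.
Anti-plurality — last-place votes: B 3, C 29, D 9, A 0. Winner: A.
The two methods disagree.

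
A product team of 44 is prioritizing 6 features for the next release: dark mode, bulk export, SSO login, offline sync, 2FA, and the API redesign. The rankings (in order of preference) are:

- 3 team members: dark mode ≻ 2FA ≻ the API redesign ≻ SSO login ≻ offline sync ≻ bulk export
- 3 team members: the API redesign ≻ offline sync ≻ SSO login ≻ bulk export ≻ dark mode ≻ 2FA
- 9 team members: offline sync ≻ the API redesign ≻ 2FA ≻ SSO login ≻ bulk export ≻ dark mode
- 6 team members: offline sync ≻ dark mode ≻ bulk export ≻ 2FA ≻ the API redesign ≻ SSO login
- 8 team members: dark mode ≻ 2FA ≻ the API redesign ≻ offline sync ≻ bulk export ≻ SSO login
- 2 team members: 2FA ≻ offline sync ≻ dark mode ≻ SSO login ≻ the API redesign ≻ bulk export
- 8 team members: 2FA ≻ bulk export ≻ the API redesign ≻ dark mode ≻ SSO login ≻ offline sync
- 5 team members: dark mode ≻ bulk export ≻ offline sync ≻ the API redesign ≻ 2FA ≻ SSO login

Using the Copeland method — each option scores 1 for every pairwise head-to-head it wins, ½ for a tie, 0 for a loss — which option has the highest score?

dark mode

dark mode: beats bulk export, SSO login, offline sync, 2FA, and the API redesign → score 5.
bulk export: beats SSO login; loses to dark mode, offline sync, 2FA, and the API redesign → score 1.
SSO login: loses to dark mode, bulk export, offline sync, 2FA, and the API redesign → score 0.
offline sync: beats bulk export, SSO login, and 2FA; ties the API redesign; loses to dark mode → score 3.5.
2FA: beats bulk export, SSO login, and the API redesign; loses to dark mode and offline sync → score 3.
the API redesign: beats bulk export and SSO login; ties offline sync; loses to dark mode and 2FA → score 2.5.
dark mode has the best pairwise record.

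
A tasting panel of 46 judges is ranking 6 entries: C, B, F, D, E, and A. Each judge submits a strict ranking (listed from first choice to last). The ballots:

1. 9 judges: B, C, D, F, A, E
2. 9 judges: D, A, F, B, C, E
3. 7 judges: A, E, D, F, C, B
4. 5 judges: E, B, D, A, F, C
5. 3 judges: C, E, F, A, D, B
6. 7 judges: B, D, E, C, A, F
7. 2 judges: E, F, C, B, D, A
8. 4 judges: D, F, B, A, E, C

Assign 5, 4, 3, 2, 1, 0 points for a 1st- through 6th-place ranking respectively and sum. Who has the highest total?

C: 9·4 + 9·1 + 7·1 + 5·0 + 3·5 + 7·2 + 2·3 + 4·0 = 87
B: 9·5 + 9·2 + 7·0 + 5·4 + 3·0 + 7·5 + 2·2 + 4·3 = 134
F: 9·2 + 9·3 + 7·2 + 5·1 + 3·3 + 7·0 + 2·4 + 4·4 = 97
D: 9·3 + 9·5 + 7·3 + 5·3 + 3·1 + 7·4 + 2·1 + 4·5 = 161
E: 9·0 + 9·0 + 7·4 + 5·5 + 3·4 + 7·3 + 2·5 + 4·1 = 100
A: 9·1 + 9·4 + 7·5 + 5·2 + 3·2 + 7·1 + 2·0 + 4·2 = 111
D has the highest Borda score (161).

D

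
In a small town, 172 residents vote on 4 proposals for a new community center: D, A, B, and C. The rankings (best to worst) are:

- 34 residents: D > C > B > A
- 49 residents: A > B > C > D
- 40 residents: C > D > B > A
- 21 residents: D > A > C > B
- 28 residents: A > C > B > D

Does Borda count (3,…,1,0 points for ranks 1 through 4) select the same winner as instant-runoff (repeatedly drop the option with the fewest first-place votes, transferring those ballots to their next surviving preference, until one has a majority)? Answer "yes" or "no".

Borda — scores: D 245, A 273, B 200, C 314. Winner: C.
Instant-runoff — R1 D 55, A 77, B 0, C 40 (B out); R2 D 55, A 77, C 40 (C out); R3 D 95, A 77 (D winner). Winner: D.
The two methods disagree.

no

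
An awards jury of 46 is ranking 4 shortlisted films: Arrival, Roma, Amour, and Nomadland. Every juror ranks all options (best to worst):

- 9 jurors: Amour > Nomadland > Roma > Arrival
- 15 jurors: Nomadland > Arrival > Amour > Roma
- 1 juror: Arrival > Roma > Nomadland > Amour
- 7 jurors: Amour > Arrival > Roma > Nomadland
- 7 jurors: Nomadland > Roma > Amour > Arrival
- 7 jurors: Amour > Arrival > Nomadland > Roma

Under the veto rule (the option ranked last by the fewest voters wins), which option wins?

Amour

Last-place votes: Arrival 16, Roma 22, Amour 1, Nomadland 7.
Amour is ranked last by the fewest voters, so Amour wins.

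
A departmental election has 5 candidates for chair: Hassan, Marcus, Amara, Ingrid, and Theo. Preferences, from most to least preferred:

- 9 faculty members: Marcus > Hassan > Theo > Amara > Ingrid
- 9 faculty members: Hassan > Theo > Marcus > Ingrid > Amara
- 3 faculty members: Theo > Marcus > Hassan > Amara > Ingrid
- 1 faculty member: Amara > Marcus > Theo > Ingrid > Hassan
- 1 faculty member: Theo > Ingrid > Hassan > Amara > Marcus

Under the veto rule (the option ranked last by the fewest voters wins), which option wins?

Last-place votes: Hassan 1, Marcus 1, Amara 9, Ingrid 12, Theo 0.
Theo is ranked last by the fewest voters, so Theo wins.

Theo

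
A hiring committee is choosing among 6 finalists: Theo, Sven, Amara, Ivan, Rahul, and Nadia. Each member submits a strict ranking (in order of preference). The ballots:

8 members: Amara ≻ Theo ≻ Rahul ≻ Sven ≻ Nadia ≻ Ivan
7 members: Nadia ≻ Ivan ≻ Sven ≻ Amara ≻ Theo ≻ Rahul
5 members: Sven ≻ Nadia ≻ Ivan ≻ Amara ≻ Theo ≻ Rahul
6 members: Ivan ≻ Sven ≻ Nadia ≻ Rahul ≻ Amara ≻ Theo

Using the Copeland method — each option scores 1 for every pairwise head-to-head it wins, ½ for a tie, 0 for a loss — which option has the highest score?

Theo: beats Rahul; loses to Sven, Amara, Ivan, and Nadia → score 1.
Sven: beats Theo, Amara, Rahul, and Nadia; ties Ivan → score 4.5.
Amara: beats Theo and Rahul; loses to Sven, Ivan, and Nadia → score 2.
Ivan: beats Theo, Amara, and Rahul; ties Sven; loses to Nadia → score 3.5.
Rahul: loses to Theo, Sven, Amara, Ivan, and Nadia → score 0.
Nadia: beats Theo, Amara, Ivan, and Rahul; loses to Sven → score 4.
Sven has the best pairwise record.

Sven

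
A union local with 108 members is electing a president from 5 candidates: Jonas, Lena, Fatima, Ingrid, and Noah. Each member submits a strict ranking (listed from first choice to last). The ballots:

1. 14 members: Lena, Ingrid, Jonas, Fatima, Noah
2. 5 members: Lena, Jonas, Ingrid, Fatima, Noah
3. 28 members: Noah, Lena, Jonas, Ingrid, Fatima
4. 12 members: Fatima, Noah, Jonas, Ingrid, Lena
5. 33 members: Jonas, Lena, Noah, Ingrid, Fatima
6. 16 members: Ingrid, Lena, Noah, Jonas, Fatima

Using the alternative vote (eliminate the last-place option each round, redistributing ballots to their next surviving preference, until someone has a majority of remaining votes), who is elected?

Lena

Round 1: Jonas 33, Lena 19, Fatima 12, Ingrid 16, Noah 28. Eliminate Fatima.
Round 2: Jonas 33, Lena 19, Ingrid 16, Noah 40. Eliminate Ingrid.
Round 3: Jonas 33, Lena 35, Noah 40. Eliminate Jonas.
Round 4: Lena 68, Noah 40. Lena has a majority.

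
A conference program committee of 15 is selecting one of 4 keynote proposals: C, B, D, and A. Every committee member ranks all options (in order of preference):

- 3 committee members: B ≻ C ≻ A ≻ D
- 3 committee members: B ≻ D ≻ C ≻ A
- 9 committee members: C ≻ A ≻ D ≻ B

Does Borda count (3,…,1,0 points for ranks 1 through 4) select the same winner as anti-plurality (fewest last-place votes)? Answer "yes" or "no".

yes

Borda — scores: C 36, B 18, D 15, A 21. Winner: C.
Anti-plurality — last-place votes: C 0, B 9, D 3, A 3. Winner: C.
The two methods agree.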